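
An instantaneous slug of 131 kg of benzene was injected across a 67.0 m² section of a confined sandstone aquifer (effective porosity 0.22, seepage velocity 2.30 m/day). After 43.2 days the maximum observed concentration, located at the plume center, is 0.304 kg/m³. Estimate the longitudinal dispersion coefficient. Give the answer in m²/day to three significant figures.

1.57 m²/day

At the plume center C_max = M/(n_e·A·√(4πDt)), so D = M²/(4πt·(n_e·A·C_max)²).
n_e·A·C_max = 0.22 × 67.0 × 0.304 = 4.481 kg/m.
D = 131²/(4π × 43.2 × 4.481²) = 1.57 m²/day.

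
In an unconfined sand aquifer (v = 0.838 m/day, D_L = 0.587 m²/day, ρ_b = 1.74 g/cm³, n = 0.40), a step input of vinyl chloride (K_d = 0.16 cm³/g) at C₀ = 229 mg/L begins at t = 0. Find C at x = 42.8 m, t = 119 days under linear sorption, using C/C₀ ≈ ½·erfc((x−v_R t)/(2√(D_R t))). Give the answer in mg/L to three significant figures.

220 mg/L

Retardation factor R = 1 + ρ_b·K_d/n = 1 + 1.74 × 0.16/0.40 = 1.696.
Sorption retards both mechanisms: v_R = v/R = 0.4941 m/day, D_R = D/R = 0.3461 m²/day.
v_R·t = 0.4941 × 119 = 58.7979 m; 2√(D_R t) = 12.84 m; argument = (42.8 − 58.7979)/12.84 = -1.246.
C = C₀ × ½·erfc(-1.246) = 229 × 0.9610 = 220 mg/L.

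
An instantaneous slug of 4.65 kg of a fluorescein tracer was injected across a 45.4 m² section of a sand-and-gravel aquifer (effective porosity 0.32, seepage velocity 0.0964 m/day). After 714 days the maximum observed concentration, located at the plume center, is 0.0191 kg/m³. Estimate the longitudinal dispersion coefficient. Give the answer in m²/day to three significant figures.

At the plume center C_max = M/(n_e·A·√(4πDt)), so D = M²/(4πt·(n_e·A·C_max)²).
n_e·A·C_max = 0.32 × 45.4 × 0.0191 = 0.2775 kg/m.
D = 4.65²/(4π × 714 × 0.2775²) = 0.0313 m²/day.

0.0313 m²/day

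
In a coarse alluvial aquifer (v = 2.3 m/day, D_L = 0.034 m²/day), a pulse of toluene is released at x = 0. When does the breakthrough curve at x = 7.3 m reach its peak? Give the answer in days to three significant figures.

3.17 days

For the 1D instantaneous-source solution, setting ∂C/∂t = 0 at fixed x gives v²t² + 2Dt − x² = 0, so t = (√(D² + v²x²) − D)/v².
√(D² + v²x²) = √(0.034² + 2.3² × 7.3²) = 16.79; v² = 5.29.
t = (16.79 − 0.034)/5.29 = 3.17 days (vs. the pure-advection estimate x/v = 3.17 d).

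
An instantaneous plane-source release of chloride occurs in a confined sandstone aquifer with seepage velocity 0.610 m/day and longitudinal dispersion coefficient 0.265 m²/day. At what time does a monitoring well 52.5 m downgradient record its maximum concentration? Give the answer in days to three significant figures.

For the 1D instantaneous-source solution, setting ∂C/∂t = 0 at fixed x gives v²t² + 2Dt − x² = 0, so t = (√(D² + v²x²) − D)/v².
√(D² + v²x²) = √(0.265² + 0.610² × 52.5²) = 32.03; v² = 0.3721.
t = (32.03 − 0.265)/0.3721 = 85.4 days (vs. the pure-advection estimate x/v = 86.1 d).

85.4 days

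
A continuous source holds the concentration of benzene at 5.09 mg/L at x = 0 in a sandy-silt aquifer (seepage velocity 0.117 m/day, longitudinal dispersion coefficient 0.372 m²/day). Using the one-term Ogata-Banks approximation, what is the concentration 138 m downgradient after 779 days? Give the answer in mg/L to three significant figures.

0.131 mg/L

For a continuous step input, C/C₀ ≈ ½·erfc((x−vt)/(2√(Dt))).
vt = 0.117 × 779 = 91.143 m and 2√(Dt) = 2√(0.372 × 779) = 34.05 m.
Argument (x−vt)/(2√(Dt)) = (138 − 91.143)/34.05 = 1.376; ½·erfc(1.376) = 0.02583.
C = 5.09 × 0.02583 = 0.131 mg/L.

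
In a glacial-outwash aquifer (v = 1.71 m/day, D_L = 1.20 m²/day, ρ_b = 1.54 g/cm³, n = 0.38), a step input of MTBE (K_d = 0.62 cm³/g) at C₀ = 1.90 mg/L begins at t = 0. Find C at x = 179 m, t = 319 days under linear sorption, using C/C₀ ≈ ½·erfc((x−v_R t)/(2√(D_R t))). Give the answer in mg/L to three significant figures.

Retardation factor R = 1 + ρ_b·K_d/n = 1 + 1.54 × 0.62/0.38 = 3.513.
Sorption retards both mechanisms: v_R = v/R = 0.4868 m/day, D_R = D/R = 0.3416 m²/day.
v_R·t = 0.4868 × 319 = 155.2892 m; 2√(D_R t) = 20.88 m; argument = (179 − 155.2892)/20.88 = 1.136.
C = C₀ × ½·erfc(1.136) = 1.90 × 0.05408 = 0.103 mg/L.

0.103 mg/L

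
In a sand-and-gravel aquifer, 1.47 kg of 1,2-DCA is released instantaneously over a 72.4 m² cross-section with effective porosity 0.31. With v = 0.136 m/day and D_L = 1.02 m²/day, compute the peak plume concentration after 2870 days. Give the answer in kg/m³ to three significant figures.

The peak of an instantaneous 1D plume sits at x = vt; there the Gaussian factor is 1 and C_max = M/(n_e·A·√(4πDt)), where n_e·A is the pore area the mass is dissolved in.
√(4πDt) = √(4π × 1.02 × 2870) = 191.8 m, so C_max = 1.47/(0.31 × 72.4 × 191.8) = 0.000341 kg/m³.

0.000341 kg/m³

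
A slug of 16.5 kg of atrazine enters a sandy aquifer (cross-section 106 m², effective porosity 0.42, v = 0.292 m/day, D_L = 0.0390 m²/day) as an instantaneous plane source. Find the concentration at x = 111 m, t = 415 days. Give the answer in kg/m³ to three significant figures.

For an instantaneous plane source, C(x,t) = M/(n_e·A·√(4πDt)) · exp(−(x−vt)²/(4Dt)), with n_e·A the pore (flow) area.
Plume center vt = 0.292 × 415 = 121.18 m, so the well at 111 m is 10.18 m upgradient of the peak.
√(4πDt) = 14.26 m, giving peak height M/(n_e·A·√(4πDt)) = 16.5/(0.42 × 106 × 14.26) = 0.02599 kg/m³.
(x−vt)²/(4Dt) = (-10.18)²/(4 × 0.0390 × 415) = 1.601; exp(−1.601) = 0.2017.
C = 0.02599 × 0.2017 = 0.00524 kg/m³.

0.00524 kg/m³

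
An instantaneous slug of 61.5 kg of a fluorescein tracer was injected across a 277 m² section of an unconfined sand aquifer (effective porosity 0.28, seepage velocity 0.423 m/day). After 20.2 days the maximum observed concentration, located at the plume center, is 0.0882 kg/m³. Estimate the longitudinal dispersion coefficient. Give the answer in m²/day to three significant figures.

0.318 m²/day

At the plume center C_max = M/(n_e·A·√(4πDt)), so D = M²/(4πt·(n_e·A·C_max)²).
n_e·A·C_max = 0.28 × 277 × 0.0882 = 6.841 kg/m.
D = 61.5²/(4π × 20.2 × 6.841²) = 0.318 m²/day.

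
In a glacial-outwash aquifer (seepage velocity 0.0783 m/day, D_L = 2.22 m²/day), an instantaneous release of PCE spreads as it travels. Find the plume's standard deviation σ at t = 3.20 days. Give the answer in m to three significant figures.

3.77 m

Dispersive spreading gives a Gaussian with σ² = 2Dt; advection only shifts the center.
σ = √(2 × 2.22 × 3.20) = 3.77 m.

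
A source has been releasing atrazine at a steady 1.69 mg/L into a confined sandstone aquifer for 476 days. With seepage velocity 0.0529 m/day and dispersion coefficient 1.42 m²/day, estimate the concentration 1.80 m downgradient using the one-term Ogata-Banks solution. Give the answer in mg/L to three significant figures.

For a continuous step input, C/C₀ ≈ ½·erfc((x−vt)/(2√(Dt))).
vt = 0.0529 × 476 = 25.1804 m and 2√(Dt) = 2√(1.42 × 476) = 52.00 m.
Argument (x−vt)/(2√(Dt)) = (1.80 − 25.1804)/52.00 = -0.4496; ½·erfc(-0.4496) = 0.7376.
C = 1.69 × 0.7376 = 1.25 mg/L.

1.25 mg/L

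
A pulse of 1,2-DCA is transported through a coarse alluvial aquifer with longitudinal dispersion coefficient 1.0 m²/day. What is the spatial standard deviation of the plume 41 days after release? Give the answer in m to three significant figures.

9.06 m

Dispersive spreading gives a Gaussian with σ² = 2Dt; advection only shifts the center.
σ = √(2 × 1.0 × 41) = 9.06 m.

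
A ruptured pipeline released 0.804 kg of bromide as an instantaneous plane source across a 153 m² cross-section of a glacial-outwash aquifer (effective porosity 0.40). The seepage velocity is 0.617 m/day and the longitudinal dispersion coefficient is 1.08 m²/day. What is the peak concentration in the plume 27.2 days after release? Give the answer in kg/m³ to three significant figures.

0.000684 kg/m³

The peak of an instantaneous 1D plume sits at x = vt; there the Gaussian factor is 1 and C_max = M/(n_e·A·√(4πDt)), where n_e·A is the pore area the mass is dissolved in.
√(4πDt) = √(4π × 1.08 × 27.2) = 19.21 m, so C_max = 0.804/(0.40 × 153 × 19.21) = 0.000684 kg/m³.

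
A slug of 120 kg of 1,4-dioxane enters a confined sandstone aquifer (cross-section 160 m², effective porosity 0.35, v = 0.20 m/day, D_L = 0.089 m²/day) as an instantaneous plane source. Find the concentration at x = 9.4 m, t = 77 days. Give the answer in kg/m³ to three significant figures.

0.0621 kg/m³

For an instantaneous plane source, C(x,t) = M/(n_e·A·√(4πDt)) · exp(−(x−vt)²/(4Dt)), with n_e·A the pore (flow) area.
Plume center vt = 0.20 × 77 = 15.4 m, so the well at 9.4 m is 6 m upgradient of the peak.
√(4πDt) = 9.280 m, giving peak height M/(n_e·A·√(4πDt)) = 120/(0.35 × 160 × 9.280) = 0.2309 kg/m³.
(x−vt)²/(4Dt) = (-6)²/(4 × 0.089 × 77) = 1.313; exp(−1.313) = 0.2690.
C = 0.2309 × 0.2690 = 0.0621 kg/m³.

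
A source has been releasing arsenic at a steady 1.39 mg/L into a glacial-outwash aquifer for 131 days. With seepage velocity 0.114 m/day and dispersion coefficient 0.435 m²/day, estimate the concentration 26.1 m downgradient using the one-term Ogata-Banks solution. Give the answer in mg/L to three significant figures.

0.205 mg/L

For a continuous step input, C/C₀ ≈ ½·erfc((x−vt)/(2√(Dt))).
vt = 0.114 × 131 = 14.934 m and 2√(Dt) = 2√(0.435 × 131) = 15.10 m.
Argument (x−vt)/(2√(Dt)) = (26.1 − 14.934)/15.10 = 0.7395; ½·erfc(0.7395) = 0.1478.
C = 1.39 × 0.1478 = 0.205 mg/L.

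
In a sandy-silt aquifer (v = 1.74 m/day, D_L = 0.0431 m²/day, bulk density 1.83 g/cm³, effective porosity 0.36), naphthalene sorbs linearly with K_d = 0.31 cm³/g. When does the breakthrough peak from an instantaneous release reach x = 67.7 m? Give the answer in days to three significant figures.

Retardation factor R = 1 + ρ_b·K_d/n = 1 + 1.83 × 0.31/0.36 = 2.576.
Sorption retards both mechanisms: v_R = v/R = 0.6755 m/day, D_R = D/R = 0.01673 m²/day.
Peak time from v_R²t² + 2D_R t − x² = 0: t = (√(D_R² + v_R²x²) − D_R)/v_R².
√(D_R² + v_R²x²) = √(0.01673² + 0.6755² × 67.7²) = 45.73; v_R² = 0.4563.
t = (45.73 − 0.01673)/0.4563 = 100 days.

100 days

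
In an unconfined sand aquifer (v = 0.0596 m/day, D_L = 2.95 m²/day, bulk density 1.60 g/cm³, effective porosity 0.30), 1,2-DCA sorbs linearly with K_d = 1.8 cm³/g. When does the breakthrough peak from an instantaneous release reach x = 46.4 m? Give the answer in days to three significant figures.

Retardation factor R = 1 + ρ_b·K_d/n = 1 + 1.60 × 1.8/0.30 = 10.60.
Sorption retards both mechanisms: v_R = v/R = 0.005623 m/day, D_R = D/R = 0.2783 m²/day.
Peak time from v_R²t² + 2D_R t − x² = 0: t = (√(D_R² + v_R²x²) − D_R)/v_R².
√(D_R² + v_R²x²) = √(0.2783² + 0.005623² × 46.4²) = 0.3815; v_R² = 3.162e-05.
t = (0.3815 − 0.2783)/3.162e-05 = 3260 days.

3260 days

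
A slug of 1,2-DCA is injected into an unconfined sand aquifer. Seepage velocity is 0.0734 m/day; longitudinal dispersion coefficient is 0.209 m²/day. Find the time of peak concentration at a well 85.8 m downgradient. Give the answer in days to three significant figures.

For the 1D instantaneous-source solution, setting ∂C/∂t = 0 at fixed x gives v²t² + 2Dt − x² = 0, so t = (√(D² + v²x²) − D)/v².
√(D² + v²x²) = √(0.209² + 0.0734² × 85.8²) = 6.301; v² = 0.00538756.
t = (6.301 − 0.209)/0.00538756 = 1130 days (vs. the pure-advection estimate x/v = 1170 d).

1130 days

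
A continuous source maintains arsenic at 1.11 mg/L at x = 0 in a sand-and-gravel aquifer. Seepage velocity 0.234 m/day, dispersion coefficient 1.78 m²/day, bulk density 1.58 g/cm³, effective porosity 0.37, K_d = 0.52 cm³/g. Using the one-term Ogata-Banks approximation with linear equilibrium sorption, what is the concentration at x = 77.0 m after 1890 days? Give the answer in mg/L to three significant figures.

Retardation factor R = 1 + ρ_b·K_d/n = 1 + 1.58 × 0.52/0.37 = 3.221.
Sorption retards both mechanisms: v_R = v/R = 0.07265 m/day, D_R = D/R = 0.5526 m²/day.
v_R·t = 0.07265 × 1890 = 137.3085 m; 2√(D_R t) = 64.63 m; argument = (77.0 − 137.3085)/64.63 = -0.9331.
C = C₀ × ½·erfc(-0.9331) = 1.11 × 0.9065 = 1.01 mg/L.

1.01 mg/L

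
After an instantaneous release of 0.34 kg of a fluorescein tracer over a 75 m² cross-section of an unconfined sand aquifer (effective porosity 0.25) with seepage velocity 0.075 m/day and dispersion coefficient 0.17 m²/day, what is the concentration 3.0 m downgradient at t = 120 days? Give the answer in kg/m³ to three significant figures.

For an instantaneous plane source, C(x,t) = M/(n_e·A·√(4πDt)) · exp(−(x−vt)²/(4Dt)), with n_e·A the pore (flow) area.
Plume center vt = 0.075 × 120 = 9 m, so the well at 3.0 m is 6 m upgradient of the peak.
√(4πDt) = 16.01 m, giving peak height M/(n_e·A·√(4πDt)) = 0.34/(0.25 × 75 × 16.01) = 0.001133 kg/m³.
(x−vt)²/(4Dt) = (-6)²/(4 × 0.17 × 120) = 0.4412; exp(−0.4412) = 0.6433.
C = 0.001133 × 0.6433 = 0.000729 kg/m³.

0.000729 kg/m³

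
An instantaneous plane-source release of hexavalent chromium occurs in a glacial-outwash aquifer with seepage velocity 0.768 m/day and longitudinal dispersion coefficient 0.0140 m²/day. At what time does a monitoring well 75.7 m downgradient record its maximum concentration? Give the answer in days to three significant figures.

For the 1D instantaneous-source solution, setting ∂C/∂t = 0 at fixed x gives v²t² + 2Dt − x² = 0, so t = (√(D² + v²x²) − D)/v².
√(D² + v²x²) = √(0.0140² + 0.768² × 75.7²) = 58.14; v² = 0.589824.
t = (58.14 − 0.0140)/0.589824 = 98.5 days (vs. the pure-advection estimate x/v = 98.6 d).

98.5 days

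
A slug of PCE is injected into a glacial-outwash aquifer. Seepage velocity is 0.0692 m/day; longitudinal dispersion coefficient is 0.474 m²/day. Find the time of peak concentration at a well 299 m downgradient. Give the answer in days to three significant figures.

For the 1D instantaneous-source solution, setting ∂C/∂t = 0 at fixed x gives v²t² + 2Dt − x² = 0, so t = (√(D² + v²x²) − D)/v².
√(D² + v²x²) = √(0.474² + 0.0692² × 299²) = 20.70; v² = 0.00478864.
t = (20.70 − 0.474)/0.00478864 = 4220 days (vs. the pure-advection estimate x/v = 4320 d).

4220 days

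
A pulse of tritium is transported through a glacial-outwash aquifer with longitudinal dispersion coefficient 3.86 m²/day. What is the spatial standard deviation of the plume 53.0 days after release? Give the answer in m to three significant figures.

20.2 m

Dispersive spreading gives a Gaussian with σ² = 2Dt; advection only shifts the center.
σ = √(2 × 3.86 × 53.0) = 20.2 m.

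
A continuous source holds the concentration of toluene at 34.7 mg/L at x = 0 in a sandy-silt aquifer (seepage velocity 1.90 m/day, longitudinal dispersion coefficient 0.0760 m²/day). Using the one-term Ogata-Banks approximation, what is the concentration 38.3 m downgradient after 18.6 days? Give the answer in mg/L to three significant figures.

1.36 mg/L

For a continuous step input, C/C₀ ≈ ½·erfc((x−vt)/(2√(Dt))).
vt = 1.90 × 18.6 = 35.34 m and 2√(Dt) = 2√(0.0760 × 18.6) = 2.378 m.
Argument (x−vt)/(2√(Dt)) = (38.3 − 35.34)/2.378 = 1.245; ½·erfc(1.245) = 0.03914.
C = 34.7 × 0.03914 = 1.36 mg/L.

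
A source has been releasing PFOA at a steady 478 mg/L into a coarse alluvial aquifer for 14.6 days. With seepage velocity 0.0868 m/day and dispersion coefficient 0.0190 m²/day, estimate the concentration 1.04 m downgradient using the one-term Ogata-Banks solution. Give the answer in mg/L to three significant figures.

296 mg/L

For a continuous step input, C/C₀ ≈ ½·erfc((x−vt)/(2√(Dt))).
vt = 0.0868 × 14.6 = 1.26728 m and 2√(Dt) = 2√(0.0190 × 14.6) = 1.053 m.
Argument (x−vt)/(2√(Dt)) = (1.04 − 1.26728)/1.053 = -0.2158; ½·erfc(-0.2158) = 0.6199.
C = 478 × 0.6199 = 296 mg/L.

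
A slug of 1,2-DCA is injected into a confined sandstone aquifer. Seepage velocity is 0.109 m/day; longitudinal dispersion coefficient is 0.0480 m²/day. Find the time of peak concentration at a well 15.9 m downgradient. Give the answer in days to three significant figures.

For the 1D instantaneous-source solution, setting ∂C/∂t = 0 at fixed x gives v²t² + 2Dt − x² = 0, so t = (√(D² + v²x²) − D)/v².
√(D² + v²x²) = √(0.0480² + 0.109² × 15.9²) = 1.734; v² = 0.011881.
t = (1.734 − 0.0480)/0.011881 = 142 days (vs. the pure-advection estimate x/v = 146 d).

142 days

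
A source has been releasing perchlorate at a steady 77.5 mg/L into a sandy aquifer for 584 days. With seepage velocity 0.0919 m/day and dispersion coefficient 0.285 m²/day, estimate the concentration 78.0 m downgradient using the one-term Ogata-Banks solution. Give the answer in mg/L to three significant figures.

7.07 mg/L

For a continuous step input, C/C₀ ≈ ½·erfc((x−vt)/(2√(Dt))).
vt = 0.0919 × 584 = 53.6696 m and 2√(Dt) = 2√(0.285 × 584) = 25.80 m.
Argument (x−vt)/(2√(Dt)) = (78.0 − 53.6696)/25.80 = 0.9430; ½·erfc(0.9430) = 0.09117.
C = 77.5 × 0.09117 = 7.07 mg/L.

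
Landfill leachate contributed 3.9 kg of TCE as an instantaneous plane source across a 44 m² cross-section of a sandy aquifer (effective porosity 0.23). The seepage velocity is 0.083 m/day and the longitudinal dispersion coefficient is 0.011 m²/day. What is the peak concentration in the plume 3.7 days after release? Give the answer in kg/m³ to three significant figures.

0.539 kg/m³

The peak of an instantaneous 1D plume sits at x = vt; there the Gaussian factor is 1 and C_max = M/(n_e·A·√(4πDt)), where n_e·A is the pore area the mass is dissolved in.
√(4πDt) = √(4π × 0.011 × 3.7) = 0.7152 m, so C_max = 3.9/(0.23 × 44 × 0.7152) = 0.539 kg/m³.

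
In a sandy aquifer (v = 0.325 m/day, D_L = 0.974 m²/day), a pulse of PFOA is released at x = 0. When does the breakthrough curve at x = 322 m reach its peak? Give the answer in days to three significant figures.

For the 1D instantaneous-source solution, setting ∂C/∂t = 0 at fixed x gives v²t² + 2Dt − x² = 0, so t = (√(D² + v²x²) − D)/v².
√(D² + v²x²) = √(0.974² + 0.325² × 322²) = 104.7; v² = 0.105625.
t = (104.7 − 0.974)/0.105625 = 982 days (vs. the pure-advection estimate x/v = 991 d).

982 days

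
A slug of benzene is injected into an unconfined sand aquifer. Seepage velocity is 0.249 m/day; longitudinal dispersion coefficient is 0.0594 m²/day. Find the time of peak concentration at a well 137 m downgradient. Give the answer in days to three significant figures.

For the 1D instantaneous-source solution, setting ∂C/∂t = 0 at fixed x gives v²t² + 2Dt − x² = 0, so t = (√(D² + v²x²) − D)/v².
√(D² + v²x²) = √(0.0594² + 0.249² × 137²) = 34.11; v² = 0.062001.
t = (34.11 − 0.0594)/0.062001 = 549 days (vs. the pure-advection estimate x/v = 550 d).

549 days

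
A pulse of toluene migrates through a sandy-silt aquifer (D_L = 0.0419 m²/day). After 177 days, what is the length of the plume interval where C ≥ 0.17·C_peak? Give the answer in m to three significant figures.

14.5 m

The plume is Gaussian with σ = √(2Dt) = √(2 × 0.0419 × 177) = 3.851 m.
C/C_peak = exp(−Δx²/(2σ²)) = 0.17 ⇒ Δx = σ·√(−2 ln 0.17) = 3.851 × 1.883 = 7.251 m.
Width = 2Δx = 14.5 m.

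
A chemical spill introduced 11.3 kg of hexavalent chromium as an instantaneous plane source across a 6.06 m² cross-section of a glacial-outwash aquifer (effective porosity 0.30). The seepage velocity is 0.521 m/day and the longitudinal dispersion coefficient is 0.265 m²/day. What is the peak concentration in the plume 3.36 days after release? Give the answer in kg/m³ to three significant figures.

1.86 kg/m³

The peak of an instantaneous 1D plume sits at x = vt; there the Gaussian factor is 1 and C_max = M/(n_e·A·√(4πDt)), where n_e·A is the pore area the mass is dissolved in.
√(4πDt) = √(4π × 0.265 × 3.36) = 3.345 m, so C_max = 11.3/(0.30 × 6.06 × 3.345) = 1.86 kg/m³.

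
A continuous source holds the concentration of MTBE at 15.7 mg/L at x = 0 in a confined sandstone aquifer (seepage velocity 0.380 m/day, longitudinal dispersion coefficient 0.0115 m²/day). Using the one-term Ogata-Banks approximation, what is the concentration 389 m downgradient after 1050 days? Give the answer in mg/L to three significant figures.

15.4 mg/L

For a continuous step input, C/C₀ ≈ ½·erfc((x−vt)/(2√(Dt))).
vt = 0.380 × 1050 = 399 m and 2√(Dt) = 2√(0.0115 × 1050) = 6.950 m.
Argument (x−vt)/(2√(Dt)) = (389 − 399)/6.950 = -1.439; ½·erfc(-1.439) = 0.9791.
C = 15.7 × 0.9791 = 15.4 mg/L.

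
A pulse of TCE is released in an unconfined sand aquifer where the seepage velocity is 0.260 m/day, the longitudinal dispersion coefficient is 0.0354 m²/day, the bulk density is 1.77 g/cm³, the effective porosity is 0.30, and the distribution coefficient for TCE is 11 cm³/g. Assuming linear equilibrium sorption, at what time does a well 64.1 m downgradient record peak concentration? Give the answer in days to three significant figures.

Retardation factor R = 1 + ρ_b·K_d/n = 1 + 1.77 × 11/0.30 = 65.90.
Sorption retards both mechanisms: v_R = v/R = 0.003945 m/day, D_R = D/R = 0.0005372 m²/day.
Peak time from v_R²t² + 2D_R t − x² = 0: t = (√(D_R² + v_R²x²) − D_R)/v_R².
√(D_R² + v_R²x²) = √(0.0005372² + 0.003945² × 64.1²) = 0.2529; v_R² = 1.556e-05.
t = (0.2529 − 0.0005372)/1.556e-05 = 16200 days.

16200 days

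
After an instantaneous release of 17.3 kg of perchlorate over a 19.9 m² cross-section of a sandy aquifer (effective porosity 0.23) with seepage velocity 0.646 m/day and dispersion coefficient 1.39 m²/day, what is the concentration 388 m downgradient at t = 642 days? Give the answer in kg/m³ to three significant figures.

For an instantaneous plane source, C(x,t) = M/(n_e·A·√(4πDt)) · exp(−(x−vt)²/(4Dt)), with n_e·A the pore (flow) area.
Plume center vt = 0.646 × 642 = 414.732 m, so the well at 388 m is 26.732 m upgradient of the peak.
√(4πDt) = 105.9 m, giving peak height M/(n_e·A·√(4πDt)) = 17.3/(0.23 × 19.9 × 105.9) = 0.03569 kg/m³.
(x−vt)²/(4Dt) = (-26.732)²/(4 × 1.39 × 642) = 0.2002; exp(−0.2002) = 0.8186.
C = 0.03569 × 0.8186 = 0.0292 kg/m³.

0.0292 kg/m³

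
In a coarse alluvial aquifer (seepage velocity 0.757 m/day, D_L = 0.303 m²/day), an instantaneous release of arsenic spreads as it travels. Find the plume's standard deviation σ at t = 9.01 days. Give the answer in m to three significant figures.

Dispersive spreading gives a Gaussian with σ² = 2Dt; advection only shifts the center.
σ = √(2 × 0.303 × 9.01) = 2.34 m.

2.34 m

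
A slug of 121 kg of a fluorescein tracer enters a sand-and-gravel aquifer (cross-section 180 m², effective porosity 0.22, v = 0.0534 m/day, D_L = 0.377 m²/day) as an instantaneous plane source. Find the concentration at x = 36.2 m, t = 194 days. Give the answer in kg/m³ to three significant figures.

0.0103 kg/m³

For an instantaneous plane source, C(x,t) = M/(n_e·A·√(4πDt)) · exp(−(x−vt)²/(4Dt)), with n_e·A the pore (flow) area.
Plume center vt = 0.0534 × 194 = 10.3596 m, so the well at 36.2 m is 25.8404 m downgradient of the peak.
√(4πDt) = 30.32 m, giving peak height M/(n_e·A·√(4πDt)) = 121/(0.22 × 180 × 30.32) = 0.1008 kg/m³.
(x−vt)²/(4Dt) = (25.8404)²/(4 × 0.377 × 194) = 2.282; exp(−2.282) = 0.1021.
C = 0.1008 × 0.1021 = 0.0103 kg/m³.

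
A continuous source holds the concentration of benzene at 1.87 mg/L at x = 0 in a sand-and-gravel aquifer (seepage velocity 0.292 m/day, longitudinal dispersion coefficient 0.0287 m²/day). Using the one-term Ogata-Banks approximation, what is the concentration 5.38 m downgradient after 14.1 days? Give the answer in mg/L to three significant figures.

For a continuous step input, C/C₀ ≈ ½·erfc((x−vt)/(2√(Dt))).
vt = 0.292 × 14.1 = 4.1172 m and 2√(Dt) = 2√(0.0287 × 14.1) = 1.272 m.
Argument (x−vt)/(2√(Dt)) = (5.38 − 4.1172)/1.272 = 0.9928; ½·erfc(0.9928) = 0.08015.
C = 1.87 × 0.08015 = 0.150 mg/L.

0.150 mg/L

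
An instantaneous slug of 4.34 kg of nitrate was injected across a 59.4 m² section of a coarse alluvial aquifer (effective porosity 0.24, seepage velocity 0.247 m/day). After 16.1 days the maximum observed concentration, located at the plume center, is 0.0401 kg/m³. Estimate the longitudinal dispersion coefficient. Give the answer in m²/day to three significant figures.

At the plume center C_max = M/(n_e·A·√(4πDt)), so D = M²/(4πt·(n_e·A·C_max)²).
n_e·A·C_max = 0.24 × 59.4 × 0.0401 = 0.5717 kg/m.
D = 4.34²/(4π × 16.1 × 0.5717²) = 0.285 m²/day.

0.285 m²/day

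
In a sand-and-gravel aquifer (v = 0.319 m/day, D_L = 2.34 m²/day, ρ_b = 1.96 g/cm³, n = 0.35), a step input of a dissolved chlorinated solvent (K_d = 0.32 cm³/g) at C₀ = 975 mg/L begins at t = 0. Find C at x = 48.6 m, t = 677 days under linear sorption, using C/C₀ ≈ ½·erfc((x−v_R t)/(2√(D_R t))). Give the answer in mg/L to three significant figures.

783 mg/L

Retardation factor R = 1 + ρ_b·K_d/n = 1 + 1.96 × 0.32/0.35 = 2.792.
Sorption retards both mechanisms: v_R = v/R = 0.1143 m/day, D_R = D/R = 0.8381 m²/day.
v_R·t = 0.1143 × 677 = 77.3811 m; 2√(D_R t) = 47.64 m; argument = (48.6 − 77.3811)/47.64 = -0.6041.
C = C₀ × ½·erfc(-0.6041) = 975 × 0.8035 = 783 mg/L.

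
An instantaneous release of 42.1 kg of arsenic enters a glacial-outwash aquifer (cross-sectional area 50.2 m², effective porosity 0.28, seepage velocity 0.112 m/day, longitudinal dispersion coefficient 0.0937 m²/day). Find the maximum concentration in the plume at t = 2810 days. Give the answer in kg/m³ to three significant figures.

0.0521 kg/m³

The peak of an instantaneous 1D plume sits at x = vt; there the Gaussian factor is 1 and C_max = M/(n_e·A·√(4πDt)), where n_e·A is the pore area the mass is dissolved in.
√(4πDt) = √(4π × 0.0937 × 2810) = 57.52 m, so C_max = 42.1/(0.28 × 50.2 × 57.52) = 0.0521 kg/m³.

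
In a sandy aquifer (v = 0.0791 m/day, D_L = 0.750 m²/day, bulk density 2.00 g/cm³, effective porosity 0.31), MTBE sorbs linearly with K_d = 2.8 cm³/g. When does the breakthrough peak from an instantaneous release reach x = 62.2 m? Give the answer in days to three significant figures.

Retardation factor R = 1 + ρ_b·K_d/n = 1 + 2.00 × 2.8/0.31 = 19.06.
Sorption retards both mechanisms: v_R = v/R = 0.004150 m/day, D_R = D/R = 0.03935 m²/day.
Peak time from v_R²t² + 2D_R t − x² = 0: t = (√(D_R² + v_R²x²) − D_R)/v_R².
√(D_R² + v_R²x²) = √(0.03935² + 0.004150² × 62.2²) = 0.2611; v_R² = 1.722e-05.
t = (0.2611 − 0.03935)/1.722e-05 = 12900 days.

12900 days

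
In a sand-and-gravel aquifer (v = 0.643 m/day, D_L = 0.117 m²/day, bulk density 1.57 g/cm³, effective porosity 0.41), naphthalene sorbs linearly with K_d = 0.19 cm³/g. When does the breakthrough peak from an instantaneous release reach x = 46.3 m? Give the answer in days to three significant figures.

Retardation factor R = 1 + ρ_b·K_d/n = 1 + 1.57 × 0.19/0.41 = 1.728.
Sorption retards both mechanisms: v_R = v/R = 0.3721 m/day, D_R = D/R = 0.06771 m²/day.
Peak time from v_R²t² + 2D_R t − x² = 0: t = (√(D_R² + v_R²x²) − D_R)/v_R².
√(D_R² + v_R²x²) = √(0.06771² + 0.3721² × 46.3²) = 17.23; v_R² = 0.1385.
t = (17.23 − 0.06771)/0.1385 = 124 days.

124 days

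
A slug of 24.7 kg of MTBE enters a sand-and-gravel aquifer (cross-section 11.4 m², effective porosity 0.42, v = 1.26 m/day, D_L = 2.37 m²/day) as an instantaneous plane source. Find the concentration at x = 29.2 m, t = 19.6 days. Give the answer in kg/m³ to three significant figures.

For an instantaneous plane source, C(x,t) = M/(n_e·A·√(4πDt)) · exp(−(x−vt)²/(4Dt)), with n_e·A the pore (flow) area.
Plume center vt = 1.26 × 19.6 = 24.696 m, so the well at 29.2 m is 4.504 m downgradient of the peak.
√(4πDt) = 24.16 m, giving peak height M/(n_e·A·√(4πDt)) = 24.7/(0.42 × 11.4 × 24.16) = 0.2135 kg/m³.
(x−vt)²/(4Dt) = (4.504)²/(4 × 2.37 × 19.6) = 0.1092; exp(−0.1092) = 0.8966.
C = 0.2135 × 0.8966 = 0.191 kg/m³.

0.191 kg/m³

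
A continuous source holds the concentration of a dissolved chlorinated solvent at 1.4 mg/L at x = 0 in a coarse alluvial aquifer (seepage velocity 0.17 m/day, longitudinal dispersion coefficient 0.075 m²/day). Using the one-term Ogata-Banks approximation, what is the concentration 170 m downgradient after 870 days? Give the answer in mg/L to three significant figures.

For a continuous step input, C/C₀ ≈ ½·erfc((x−vt)/(2√(Dt))).
vt = 0.17 × 870 = 147.9 m and 2√(Dt) = 2√(0.075 × 870) = 16.16 m.
Argument (x−vt)/(2√(Dt)) = (170 − 147.9)/16.16 = 1.368; ½·erfc(1.368) = 0.02652.
C = 1.4 × 0.02652 = 0.0371 mg/L.

0.0371 mg/L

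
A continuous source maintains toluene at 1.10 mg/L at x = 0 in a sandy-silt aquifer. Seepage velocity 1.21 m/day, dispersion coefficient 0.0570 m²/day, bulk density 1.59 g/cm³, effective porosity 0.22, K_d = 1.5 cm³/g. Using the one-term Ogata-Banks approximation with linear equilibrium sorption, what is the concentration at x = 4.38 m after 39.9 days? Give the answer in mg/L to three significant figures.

0.344 mg/L

Retardation factor R = 1 + ρ_b·K_d/n = 1 + 1.59 × 1.5/0.22 = 11.84.
Sorption retards both mechanisms: v_R = v/R = 0.1022 m/day, D_R = D/R = 0.004814 m²/day.
v_R·t = 0.1022 × 39.9 = 4.07778 m; 2√(D_R t) = 0.8765 m; argument = (4.38 − 4.07778)/0.8765 = 0.3448.
C = C₀ × ½·erfc(0.3448) = 1.10 × 0.3129 = 0.344 mg/L.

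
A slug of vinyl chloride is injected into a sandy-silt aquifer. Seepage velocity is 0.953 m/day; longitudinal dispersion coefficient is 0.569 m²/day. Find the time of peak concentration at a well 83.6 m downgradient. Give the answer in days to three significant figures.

For the 1D instantaneous-source solution, setting ∂C/∂t = 0 at fixed x gives v²t² + 2Dt − x² = 0, so t = (√(D² + v²x²) − D)/v².
√(D² + v²x²) = √(0.569² + 0.953² × 83.6²) = 79.67; v² = 0.908209.
t = (79.67 − 0.569)/0.908209 = 87.1 days (vs. the pure-advection estimate x/v = 87.7 d).

87.1 days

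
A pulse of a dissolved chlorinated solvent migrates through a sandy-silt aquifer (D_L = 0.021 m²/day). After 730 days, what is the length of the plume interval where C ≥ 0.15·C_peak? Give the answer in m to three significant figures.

The plume is Gaussian with σ = √(2Dt) = √(2 × 0.021 × 730) = 5.537 m.
C/C_peak = exp(−Δx²/(2σ²)) = 0.15 ⇒ Δx = σ·√(−2 ln 0.15) = 5.537 × 1.948 = 10.79 m.
Width = 2Δx = 21.6 m.

21.6 m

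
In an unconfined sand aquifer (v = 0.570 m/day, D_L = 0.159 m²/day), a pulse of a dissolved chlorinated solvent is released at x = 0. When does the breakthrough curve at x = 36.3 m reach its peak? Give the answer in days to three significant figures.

For the 1D instantaneous-source solution, setting ∂C/∂t = 0 at fixed x gives v²t² + 2Dt − x² = 0, so t = (√(D² + v²x²) − D)/v².
√(D² + v²x²) = √(0.159² + 0.570² × 36.3²) = 20.69; v² = 0.3249.
t = (20.69 − 0.159)/0.3249 = 63.2 days (vs. the pure-advection estimate x/v = 63.7 d).

63.2 days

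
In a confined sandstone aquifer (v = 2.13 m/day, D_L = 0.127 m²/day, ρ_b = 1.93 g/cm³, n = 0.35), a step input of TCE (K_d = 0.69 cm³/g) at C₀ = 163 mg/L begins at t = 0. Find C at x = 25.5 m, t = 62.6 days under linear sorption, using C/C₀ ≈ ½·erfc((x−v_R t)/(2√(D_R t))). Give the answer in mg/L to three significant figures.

Retardation factor R = 1 + ρ_b·K_d/n = 1 + 1.93 × 0.69/0.35 = 4.805.
Sorption retards both mechanisms: v_R = v/R = 0.4433 m/day, D_R = D/R = 0.02643 m²/day.
v_R·t = 0.4433 × 62.6 = 27.75058 m; 2√(D_R t) = 2.573 m; argument = (25.5 − 27.75058)/2.573 = -0.8747.
C = C₀ × ½·erfc(-0.8747) = 163 × 0.8920 = 145 mg/L.

145 mg/L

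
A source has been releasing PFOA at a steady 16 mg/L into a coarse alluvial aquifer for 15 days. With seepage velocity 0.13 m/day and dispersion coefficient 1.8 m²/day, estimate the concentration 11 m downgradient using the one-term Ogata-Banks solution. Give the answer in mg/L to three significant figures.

1.74 mg/L

For a continuous step input, C/C₀ ≈ ½·erfc((x−vt)/(2√(Dt))).
vt = 0.13 × 15 = 1.95 m and 2√(Dt) = 2√(1.8 × 15) = 10.39 m.
Argument (x−vt)/(2√(Dt)) = (11 − 1.95)/10.39 = 0.8710; ½·erfc(0.8710) = 0.1090.
C = 16 × 0.1090 = 1.74 mg/L.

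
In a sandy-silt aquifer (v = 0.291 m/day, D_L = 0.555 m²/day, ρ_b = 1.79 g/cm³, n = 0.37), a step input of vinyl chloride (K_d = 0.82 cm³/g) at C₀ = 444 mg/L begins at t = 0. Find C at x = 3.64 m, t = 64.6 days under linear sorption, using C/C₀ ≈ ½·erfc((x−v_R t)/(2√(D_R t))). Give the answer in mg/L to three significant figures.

229 mg/L

Retardation factor R = 1 + ρ_b·K_d/n = 1 + 1.79 × 0.82/0.37 = 4.967.
Sorption retards both mechanisms: v_R = v/R = 0.05859 m/day, D_R = D/R = 0.1117 m²/day.
v_R·t = 0.05859 × 64.6 = 3.784914 m; 2√(D_R t) = 5.372 m; argument = (3.64 − 3.784914)/5.372 = -0.02698.
C = C₀ × ½·erfc(-0.02698) = 444 × 0.5152 = 229 mg/L.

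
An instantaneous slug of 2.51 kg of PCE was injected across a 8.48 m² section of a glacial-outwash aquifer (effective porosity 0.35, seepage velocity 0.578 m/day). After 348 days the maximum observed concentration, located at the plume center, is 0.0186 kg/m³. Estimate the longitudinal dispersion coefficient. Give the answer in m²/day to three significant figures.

0.473 m²/day

At the plume center C_max = M/(n_e·A·√(4πDt)), so D = M²/(4πt·(n_e·A·C_max)²).
n_e·A·C_max = 0.35 × 8.48 × 0.0186 = 0.05520 kg/m.
D = 2.51²/(4π × 348 × 0.05520²) = 0.473 m²/day.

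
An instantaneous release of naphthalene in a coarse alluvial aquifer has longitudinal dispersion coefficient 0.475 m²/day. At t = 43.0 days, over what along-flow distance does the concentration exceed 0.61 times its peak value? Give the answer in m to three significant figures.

12.7 m

The plume is Gaussian with σ = √(2Dt) = √(2 × 0.475 × 43.0) = 6.391 m.
C/C_peak = exp(−Δx²/(2σ²)) = 0.61 ⇒ Δx = σ·√(−2 ln 0.61) = 6.391 × 0.9943 = 6.355 m.
Width = 2Δx = 12.7 m.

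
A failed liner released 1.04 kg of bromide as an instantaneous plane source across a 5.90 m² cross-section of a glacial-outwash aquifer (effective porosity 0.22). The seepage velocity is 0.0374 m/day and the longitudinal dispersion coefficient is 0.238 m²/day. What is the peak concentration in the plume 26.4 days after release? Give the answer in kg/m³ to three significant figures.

The peak of an instantaneous 1D plume sits at x = vt; there the Gaussian factor is 1 and C_max = M/(n_e·A·√(4πDt)), where n_e·A is the pore area the mass is dissolved in.
√(4πDt) = √(4π × 0.238 × 26.4) = 8.886 m, so C_max = 1.04/(0.22 × 5.90 × 8.886) = 0.0902 kg/m³.

0.0902 kg/m³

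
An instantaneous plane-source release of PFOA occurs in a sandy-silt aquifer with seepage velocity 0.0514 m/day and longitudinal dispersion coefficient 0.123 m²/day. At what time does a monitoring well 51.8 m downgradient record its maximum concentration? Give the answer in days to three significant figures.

For the 1D instantaneous-source solution, setting ∂C/∂t = 0 at fixed x gives v²t² + 2Dt − x² = 0, so t = (√(D² + v²x²) − D)/v².
√(D² + v²x²) = √(0.123² + 0.0514² × 51.8²) = 2.665; v² = 0.00264196.
t = (2.665 − 0.123)/0.00264196 = 962 days (vs. the pure-advection estimate x/v = 1010 d).

962 days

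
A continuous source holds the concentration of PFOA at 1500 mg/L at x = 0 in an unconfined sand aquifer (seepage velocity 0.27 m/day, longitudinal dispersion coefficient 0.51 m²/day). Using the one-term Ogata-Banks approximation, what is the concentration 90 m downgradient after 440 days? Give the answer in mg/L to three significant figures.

1370 mg/L

For a continuous step input, C/C₀ ≈ ½·erfc((x−vt)/(2√(Dt))).
vt = 0.27 × 440 = 118.8 m and 2√(Dt) = 2√(0.51 × 440) = 29.96 m.
Argument (x−vt)/(2√(Dt)) = (90 − 118.8)/29.96 = -0.9613; ½·erfc(-0.9613) = 0.9130.
C = 1500 × 0.9130 = 1370 mg/L.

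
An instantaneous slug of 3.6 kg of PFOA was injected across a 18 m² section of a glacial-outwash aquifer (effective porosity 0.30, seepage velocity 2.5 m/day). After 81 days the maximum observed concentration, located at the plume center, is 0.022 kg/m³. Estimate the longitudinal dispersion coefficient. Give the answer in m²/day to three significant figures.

At the plume center C_max = M/(n_e·A·√(4πDt)), so D = M²/(4πt·(n_e·A·C_max)²).
n_e·A·C_max = 0.30 × 18 × 0.022 = 0.1188 kg/m.
D = 3.6²/(4π × 81 × 0.1188²) = 0.902 m²/day.

0.902 m²/day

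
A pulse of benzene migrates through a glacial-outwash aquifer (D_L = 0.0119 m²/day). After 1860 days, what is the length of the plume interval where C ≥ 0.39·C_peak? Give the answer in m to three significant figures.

18.3 m

The plume is Gaussian with σ = √(2Dt) = √(2 × 0.0119 × 1860) = 6.653 m.
C/C_peak = exp(−Δx²/(2σ²)) = 0.39 ⇒ Δx = σ·√(−2 ln 0.39) = 6.653 × 1.372 = 9.128 m.
Width = 2Δx = 18.3 m.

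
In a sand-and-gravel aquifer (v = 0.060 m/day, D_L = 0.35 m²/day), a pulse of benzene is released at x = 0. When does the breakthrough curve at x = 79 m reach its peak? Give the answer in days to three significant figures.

1220 days

For the 1D instantaneous-source solution, setting ∂C/∂t = 0 at fixed x gives v²t² + 2Dt − x² = 0, so t = (√(D² + v²x²) − D)/v².
√(D² + v²x²) = √(0.35² + 0.060² × 79²) = 4.753; v² = 0.0036.
t = (4.753 − 0.35)/0.0036 = 1220 days (vs. the pure-advection estimate x/v = 1320 d).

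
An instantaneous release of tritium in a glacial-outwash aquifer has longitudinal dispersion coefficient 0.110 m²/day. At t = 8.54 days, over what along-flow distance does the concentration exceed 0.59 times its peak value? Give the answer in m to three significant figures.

The plume is Gaussian with σ = √(2Dt) = √(2 × 0.110 × 8.54) = 1.371 m.
C/C_peak = exp(−Δx²/(2σ²)) = 0.59 ⇒ Δx = σ·√(−2 ln 0.59) = 1.371 × 1.027 = 1.408 m.
Width = 2Δx = 2.82 m.

2.82 m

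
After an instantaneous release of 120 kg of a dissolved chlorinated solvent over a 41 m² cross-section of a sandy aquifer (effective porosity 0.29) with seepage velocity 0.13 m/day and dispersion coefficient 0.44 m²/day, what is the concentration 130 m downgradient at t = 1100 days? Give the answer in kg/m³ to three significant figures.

0.119 kg/m³

For an instantaneous plane source, C(x,t) = M/(n_e·A·√(4πDt)) · exp(−(x−vt)²/(4Dt)), with n_e·A the pore (flow) area.
Plume center vt = 0.13 × 1100 = 143 m, so the well at 130 m is 13 m upgradient of the peak.
√(4πDt) = 77.99 m, giving peak height M/(n_e·A·√(4πDt)) = 120/(0.29 × 41 × 77.99) = 0.1294 kg/m³.
(x−vt)²/(4Dt) = (-13)²/(4 × 0.44 × 1100) = 0.08729; exp(−0.08729) = 0.9164.
C = 0.1294 × 0.9164 = 0.119 kg/m³.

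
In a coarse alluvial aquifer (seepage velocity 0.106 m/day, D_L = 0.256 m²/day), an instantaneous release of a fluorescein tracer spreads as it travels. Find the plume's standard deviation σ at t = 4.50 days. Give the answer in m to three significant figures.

Dispersive spreading gives a Gaussian with σ² = 2Dt; advection only shifts the center.
σ = √(2 × 0.256 × 4.50) = 1.52 m.

1.52 m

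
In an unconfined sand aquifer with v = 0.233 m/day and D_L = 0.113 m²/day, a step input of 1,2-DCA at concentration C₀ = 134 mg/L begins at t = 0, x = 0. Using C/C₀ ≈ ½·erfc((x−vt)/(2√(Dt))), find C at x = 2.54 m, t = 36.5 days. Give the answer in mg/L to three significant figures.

131 mg/L

For a continuous step input, C/C₀ ≈ ½·erfc((x−vt)/(2√(Dt))).
vt = 0.233 × 36.5 = 8.5045 m and 2√(Dt) = 2√(0.113 × 36.5) = 4.062 m.
Argument (x−vt)/(2√(Dt)) = (2.54 − 8.5045)/4.062 = -1.468; ½·erfc(-1.468) = 0.9811.
C = 134 × 0.9811 = 131 mg/L.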